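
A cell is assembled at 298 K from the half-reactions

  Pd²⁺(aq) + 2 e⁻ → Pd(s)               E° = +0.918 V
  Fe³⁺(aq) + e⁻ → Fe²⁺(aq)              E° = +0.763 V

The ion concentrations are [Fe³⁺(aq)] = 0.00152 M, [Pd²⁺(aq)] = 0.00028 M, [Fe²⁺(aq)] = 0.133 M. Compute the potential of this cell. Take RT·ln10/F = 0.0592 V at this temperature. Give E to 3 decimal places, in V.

+0.165 V

Pd²⁺/Pd is reduced (cathode, E° = +0.918 V) and Fe³⁺/Fe²⁺ is oxidized (anode).
E°cell = +0.918 − (+0.763) = +0.155 V, with n = 2 electrons transferred.
The balanced reaction is Pd²⁺(aq) + 2 Fe²⁺(aq) → Pd(s) + 2 Fe³⁺(aq), so Q = [Fe³⁺(aq)]^2 / ([Pd²⁺(aq)]·[Fe²⁺(aq)]^2) = 0.466 and log Q = −0.331.
Applying E = E° − (RT ln10/nF)·log Q gives +0.155 − (0.0592/2)(−0.331) = +0.165 V.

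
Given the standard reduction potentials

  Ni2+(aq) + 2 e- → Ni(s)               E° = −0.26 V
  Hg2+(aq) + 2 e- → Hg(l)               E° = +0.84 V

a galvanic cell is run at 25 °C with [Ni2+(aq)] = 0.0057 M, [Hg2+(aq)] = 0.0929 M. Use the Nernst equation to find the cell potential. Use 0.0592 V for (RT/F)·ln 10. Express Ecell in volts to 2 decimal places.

Hg²⁺/Hg is reduced (cathode, E° = +0.84 V) and Ni²⁺/Ni is oxidized (anode).
E°cell = E°cat − E°an = +0.84 − (−0.26) = +1.10 V; n = 2.
For the overall reaction Hg2+(aq) + Ni(s) → Hg(l) + Ni2+(aq), Q = [Ni2+(aq)] / [Hg2+(aq)] = 0.0614, giving log Q = −1.212.
E = E° − (0.0592/n)·log Q = +1.10 − (0.0592/2)(−1.212) = +1.14 V.

+1.14 V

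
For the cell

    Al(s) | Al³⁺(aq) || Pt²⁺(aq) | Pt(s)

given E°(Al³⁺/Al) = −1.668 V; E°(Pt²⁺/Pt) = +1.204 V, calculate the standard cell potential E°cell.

+2.872 V

By convention the left-hand electrode in cell notation is the anode (oxidation) and the right-hand electrode is the cathode (reduction).
E°cell = E°(right) − E°(left) = +1.204 − (−1.668) = +2.872 V.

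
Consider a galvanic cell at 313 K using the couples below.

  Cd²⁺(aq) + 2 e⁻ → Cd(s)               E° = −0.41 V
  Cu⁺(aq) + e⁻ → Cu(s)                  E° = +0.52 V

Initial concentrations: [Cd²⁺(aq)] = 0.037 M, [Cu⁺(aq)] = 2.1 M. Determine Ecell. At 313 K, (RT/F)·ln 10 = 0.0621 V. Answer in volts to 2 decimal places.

+0.99 V

The Cu⁺/Cu couple has the more positive E°, so it is the cathode; Cd²⁺/Cd is the anode.
The standard potential is +0.52 − (−0.41) = +0.93 V and the balanced reaction transfers n = 2 electrons.
For the overall reaction 2 Cu⁺(aq) + Cd(s) → 2 Cu(s) + Cd²⁺(aq), Q = [Cd²⁺(aq)] / [Cu⁺(aq)]^2 = 0.00839, giving log Q = −2.076.
By the Nernst equation, E = +0.93 − (0.0621/2)·(−2.076) = +0.99 V.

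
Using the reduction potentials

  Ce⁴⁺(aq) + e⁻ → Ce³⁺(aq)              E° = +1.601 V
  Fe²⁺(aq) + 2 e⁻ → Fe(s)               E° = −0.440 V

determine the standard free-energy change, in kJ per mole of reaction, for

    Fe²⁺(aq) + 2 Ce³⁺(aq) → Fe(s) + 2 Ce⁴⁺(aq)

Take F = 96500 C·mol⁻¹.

In the reaction as written Fe²⁺(aq) is reduced, so the Fe²⁺/Fe couple is the cathode and Ce⁴⁺/Ce³⁺ is the anode.
E°cell = −0.440 − (+1.601) = −2.041 V; balancing electrons gives n = 2.
ΔG° = −nFE°cell = −(2)(96500)(−2.041) J/mol = +394 kJ/mol.

+394 kJ/mol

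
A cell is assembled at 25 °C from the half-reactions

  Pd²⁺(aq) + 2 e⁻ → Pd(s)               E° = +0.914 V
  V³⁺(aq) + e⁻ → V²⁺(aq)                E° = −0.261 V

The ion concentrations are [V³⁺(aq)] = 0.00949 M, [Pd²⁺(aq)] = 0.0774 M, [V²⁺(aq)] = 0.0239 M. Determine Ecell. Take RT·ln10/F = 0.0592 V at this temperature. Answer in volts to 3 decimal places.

+1.166 V

The Pd²⁺/Pd couple has the more positive E°, so it is the cathode; V³⁺/V²⁺ is the anode.
E°cell = E°cat − E°an = +0.914 − (−0.261) = +1.175 V; n = 2.
The balanced reaction is Pd²⁺(aq) + 2 V²⁺(aq) → Pd(s) + 2 V³⁺(aq), so Q = [V³⁺(aq)]^2 / ([Pd²⁺(aq)]·[V²⁺(aq)]^2) = 2.04 and log Q = 0.309.
By the Nernst equation, E = +1.175 − (0.0592/2)·(0.309) = +1.166 V.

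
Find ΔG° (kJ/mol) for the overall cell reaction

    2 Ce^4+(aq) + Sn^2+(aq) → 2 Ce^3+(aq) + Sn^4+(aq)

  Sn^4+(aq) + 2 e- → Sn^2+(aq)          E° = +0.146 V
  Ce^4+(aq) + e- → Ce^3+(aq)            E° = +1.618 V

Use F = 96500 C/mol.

In the reaction as written Ce^4+(aq) is reduced, so the Ce⁴⁺/Ce³⁺ couple is the cathode and Sn⁴⁺/Sn²⁺ is the anode.
E°cell = +1.618 − (+0.146) = +1.472 V; balancing electrons gives n = 2.
ΔG° = −nFE°cell = −(2)(96500)(+1.472) J/mol = −284 kJ/mol.

−284 kJ/mol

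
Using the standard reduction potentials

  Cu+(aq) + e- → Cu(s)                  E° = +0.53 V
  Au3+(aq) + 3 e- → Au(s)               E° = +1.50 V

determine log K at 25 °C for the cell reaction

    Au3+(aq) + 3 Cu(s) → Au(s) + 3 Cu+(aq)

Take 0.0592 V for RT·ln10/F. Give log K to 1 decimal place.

log K = 49.2

The Au³⁺/Au couple is reduced (cathode); E°cell = +1.50 − (+0.53) = +0.97 V with n = 3.
At equilibrium E = 0, so log K = nE°cell / 0.0592 = (3)(+0.97) / 0.0592 = 49.2.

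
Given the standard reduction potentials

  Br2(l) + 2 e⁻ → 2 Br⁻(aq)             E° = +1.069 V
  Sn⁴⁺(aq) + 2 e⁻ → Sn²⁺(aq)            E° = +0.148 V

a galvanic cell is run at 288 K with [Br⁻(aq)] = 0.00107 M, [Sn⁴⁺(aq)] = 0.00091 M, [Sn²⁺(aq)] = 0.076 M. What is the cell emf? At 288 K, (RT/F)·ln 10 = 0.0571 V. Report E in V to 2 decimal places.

Br₂/Br⁻ is reduced (cathode, E° = +1.069 V) and Sn⁴⁺/Sn²⁺ is oxidized (anode).
E°cell = E°cat − E°an = +1.069 − (+0.148) = +0.921 V; n = 2.
For the overall reaction Br2(l) + Sn²⁺(aq) → 2 Br⁻(aq) + Sn⁴⁺(aq), Q = ([Br⁻(aq)]^2·[Sn⁴⁺(aq)]) / [Sn²⁺(aq)] = 1.37×10^−8, giving log Q = −7.863.
Applying E = E° − (RT ln10/nF)·log Q gives +0.921 − (0.0571/2)(−7.863) = +1.15 V.

+1.15 V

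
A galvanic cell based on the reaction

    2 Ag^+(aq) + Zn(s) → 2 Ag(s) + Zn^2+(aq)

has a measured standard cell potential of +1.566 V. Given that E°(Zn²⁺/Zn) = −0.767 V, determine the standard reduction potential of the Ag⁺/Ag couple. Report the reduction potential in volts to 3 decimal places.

+0.799 V

In the reaction as written the Ag⁺/Ag couple is reduced (cathode) and Zn²⁺/Zn is oxidized (anode), so E°cell = E°(Ag⁺/Ag) − E°(Zn²⁺/Zn).
E°(Ag⁺/Ag) = E°cell + E°(anode) = +1.566 + (−0.767) = +0.799 V.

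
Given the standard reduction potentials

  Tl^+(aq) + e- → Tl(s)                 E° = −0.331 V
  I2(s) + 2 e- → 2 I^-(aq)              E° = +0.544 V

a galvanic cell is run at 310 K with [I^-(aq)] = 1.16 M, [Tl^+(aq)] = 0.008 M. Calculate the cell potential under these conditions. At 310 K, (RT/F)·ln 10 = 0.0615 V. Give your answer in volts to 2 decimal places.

The I₂/I⁻ couple has the more positive E°, so it is the cathode; Tl⁺/Tl is the anode.
E°cell = +0.544 − (−0.331) = +0.875 V, with n = 2 electrons transferred.
For the overall reaction I2(s) + 2 Tl(s) → 2 I^-(aq) + 2 Tl^+(aq), Q = [I^-(aq)]^2·[Tl^+(aq)]^2 = 8.61×10^−5, giving log Q = −4.065.
Applying E = E° − (RT ln10/nF)·log Q gives +0.875 − (0.0615/2)(−4.065) = +1.00 V.

+1.00 V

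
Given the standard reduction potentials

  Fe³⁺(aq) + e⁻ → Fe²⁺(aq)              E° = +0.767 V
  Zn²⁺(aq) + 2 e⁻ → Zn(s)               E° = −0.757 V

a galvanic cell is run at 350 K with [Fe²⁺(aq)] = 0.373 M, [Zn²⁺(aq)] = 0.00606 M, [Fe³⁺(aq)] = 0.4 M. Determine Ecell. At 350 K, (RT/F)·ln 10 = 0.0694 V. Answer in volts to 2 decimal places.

+1.60 V

Fe³⁺/Fe²⁺ is reduced (cathode, E° = +0.767 V) and Zn²⁺/Zn is oxidized (anode).
The standard potential is +0.767 − (−0.757) = +1.524 V and the balanced reaction transfers n = 2 electrons.
The balanced reaction is 2 Fe³⁺(aq) + Zn(s) → 2 Fe²⁺(aq) + Zn²⁺(aq), so Q = ([Fe²⁺(aq)]^2·[Zn²⁺(aq)]) / [Fe³⁺(aq)]^2 = 0.00527 and log Q = −2.278.
E = E° − (0.0694/n)·log Q = +1.524 − (0.0694/2)(−2.278) = +1.60 V.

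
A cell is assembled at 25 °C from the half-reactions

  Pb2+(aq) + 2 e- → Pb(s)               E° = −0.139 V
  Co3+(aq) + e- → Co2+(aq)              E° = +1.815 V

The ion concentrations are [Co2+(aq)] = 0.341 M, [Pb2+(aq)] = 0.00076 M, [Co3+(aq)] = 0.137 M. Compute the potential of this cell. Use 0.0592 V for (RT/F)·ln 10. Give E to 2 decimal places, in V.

+2.02 V

Co³⁺/Co²⁺ is reduced (cathode, E° = +1.815 V) and Pb²⁺/Pb is oxidized (anode).
E°cell = E°cat − E°an = +1.815 − (−0.139) = +1.954 V; n = 2.
Balancing gives 2 Co3+(aq) + Pb(s) → 2 Co2+(aq) + Pb2+(aq); hence Q = ([Co2+(aq)]^2·[Pb2+(aq)]) / [Co3+(aq)]^2 = 0.00471 (log Q = −2.327).
By the Nernst equation, E = +1.954 − (0.0592/2)·(−2.327) = +2.02 V.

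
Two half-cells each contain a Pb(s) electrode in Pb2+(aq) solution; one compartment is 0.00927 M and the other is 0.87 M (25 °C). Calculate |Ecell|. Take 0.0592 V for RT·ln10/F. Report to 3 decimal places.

For a concentration cell E°cell = 0, since both electrodes use the same couple.
The compartment with the higher Pb2+(aq) concentration (0.87 M) acts as the cathode; ions are reduced there and produced at the dilute (0.00927 M) anode.
With n = 2, Ecell = −(0.0592/2)·log([dilute]/[conc]) = −(0.0592/2)·log(0.00927/0.87) = +0.058 V.

0.058 V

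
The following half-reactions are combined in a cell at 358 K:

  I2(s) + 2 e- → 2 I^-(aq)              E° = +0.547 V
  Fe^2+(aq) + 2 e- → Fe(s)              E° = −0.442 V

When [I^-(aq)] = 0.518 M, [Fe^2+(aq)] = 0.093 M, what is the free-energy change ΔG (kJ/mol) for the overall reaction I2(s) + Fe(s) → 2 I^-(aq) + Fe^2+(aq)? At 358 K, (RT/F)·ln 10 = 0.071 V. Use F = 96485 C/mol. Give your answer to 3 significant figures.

E°cell = +0.547 − (−0.442) = +0.989 V; the balanced reaction transfers n = 2 electrons.
Here Q = [I^-(aq)]^2·[Fe^2+(aq)] = 0.025 (log Q = −1.603), giving E = +0.989 − (0.071/2)·(−1.603) = +1.0459 V.
Then ΔG = −nFE = −2 × 96485 × +1.0459 J/mol = −202 kJ/mol.

−202 kJ/mol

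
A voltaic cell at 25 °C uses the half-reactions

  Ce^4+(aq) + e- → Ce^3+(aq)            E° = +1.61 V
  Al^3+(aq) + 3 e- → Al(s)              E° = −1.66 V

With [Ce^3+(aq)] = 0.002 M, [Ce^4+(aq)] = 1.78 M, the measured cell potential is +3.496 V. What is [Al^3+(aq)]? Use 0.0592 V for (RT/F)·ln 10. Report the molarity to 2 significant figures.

Ce⁴⁺/Ce³⁺ is the cathode (higher E°); E°cell = +1.61 − (−1.66) = +3.27 V with n = 3.
Since E = E° − (0.0592/n)·log Q, log Q = n(E° − E)/0.0592 = −11.453.
Balancing electrons gives 3 Ce^4+(aq) + Al(s) → 3 Ce^3+(aq) + Al^3+(aq); thus Q = ([Ce^3+(aq)]^3·[Al^3+(aq)]) / [Ce^4+(aq)]^3.
Solving for the unknown gives log [Al^3+(aq)] = −2.605, so [Al^3+(aq)] ≈ 0.0025 M.

0.0025 M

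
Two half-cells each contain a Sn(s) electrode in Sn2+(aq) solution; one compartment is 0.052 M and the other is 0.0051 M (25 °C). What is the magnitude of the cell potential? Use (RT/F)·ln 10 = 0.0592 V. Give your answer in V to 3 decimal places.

For a concentration cell E°cell = 0, since both electrodes use the same couple.
The compartment with the higher Sn2+(aq) concentration (0.052 M) acts as the cathode; ions are reduced there and produced at the dilute (0.0051 M) anode.
With n = 2, Ecell = −(0.0592/2)·log([dilute]/[conc]) = −(0.0592/2)·log(0.0051/0.052) = +0.030 V.

0.030 V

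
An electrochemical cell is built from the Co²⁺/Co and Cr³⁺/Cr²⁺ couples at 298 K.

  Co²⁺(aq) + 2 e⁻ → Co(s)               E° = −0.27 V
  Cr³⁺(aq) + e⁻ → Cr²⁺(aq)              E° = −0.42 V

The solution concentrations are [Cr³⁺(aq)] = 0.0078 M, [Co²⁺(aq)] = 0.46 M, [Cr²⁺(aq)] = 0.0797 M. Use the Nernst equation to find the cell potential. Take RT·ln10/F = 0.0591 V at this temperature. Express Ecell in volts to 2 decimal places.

Co²⁺/Co is reduced (cathode, E° = −0.27 V) and Cr³⁺/Cr²⁺ is oxidized (anode).
E°cell = E°cat − E°an = −0.27 − (−0.42) = +0.15 V; n = 2.
For the overall reaction Co²⁺(aq) + 2 Cr²⁺(aq) → Co(s) + 2 Cr³⁺(aq), Q = [Cr³⁺(aq)]^2 / ([Co²⁺(aq)]·[Cr²⁺(aq)]^2) = 0.0208, giving log Q = −1.681.
Applying E = E° − (RT ln10/nF)·log Q gives +0.15 − (0.0591/2)(−1.681) = +0.20 V.

+0.20 V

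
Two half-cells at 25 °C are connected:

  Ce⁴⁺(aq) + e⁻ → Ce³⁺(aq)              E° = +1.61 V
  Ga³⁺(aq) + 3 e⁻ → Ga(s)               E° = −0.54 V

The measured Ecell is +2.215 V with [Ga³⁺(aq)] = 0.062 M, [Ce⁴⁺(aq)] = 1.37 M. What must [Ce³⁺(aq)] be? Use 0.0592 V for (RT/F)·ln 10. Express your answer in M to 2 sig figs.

The Ce⁴⁺/Ce³⁺ couple has the larger reduction potential, so it is the cathode: E°cell = +1.61 − (−0.54) = +2.15 V and n = 3.
Since E = E° − (0.0592/n)·log Q, log Q = n(E° − E)/0.0592 = −3.294.
Balancing electrons gives 3 Ce⁴⁺(aq) + Ga(s) → 3 Ce³⁺(aq) + Ga³⁺(aq); thus Q = ([Ce³⁺(aq)]^3·[Ga³⁺(aq)]) / [Ce⁴⁺(aq)]^3.
Isolating [Ce³⁺(aq)] in Q = 10^{−3.294} yields log [Ce³⁺(aq)] = −0.559, i.e. 0.28 M.

0.28 M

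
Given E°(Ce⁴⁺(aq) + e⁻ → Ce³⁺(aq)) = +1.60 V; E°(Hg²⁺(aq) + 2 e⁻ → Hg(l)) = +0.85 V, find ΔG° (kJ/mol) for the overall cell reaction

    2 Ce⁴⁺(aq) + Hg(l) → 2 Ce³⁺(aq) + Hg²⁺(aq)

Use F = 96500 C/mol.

−145 kJ/mol

In the reaction as written Ce⁴⁺(aq) is reduced, so the Ce⁴⁺/Ce³⁺ couple is the cathode and Hg²⁺/Hg is the anode.
E°cell = +1.60 − (+0.85) = +0.75 V; balancing electrons gives n = 2.
ΔG° = −nFE°cell = −(2)(96500)(+0.75) J/mol = −145 kJ/mol.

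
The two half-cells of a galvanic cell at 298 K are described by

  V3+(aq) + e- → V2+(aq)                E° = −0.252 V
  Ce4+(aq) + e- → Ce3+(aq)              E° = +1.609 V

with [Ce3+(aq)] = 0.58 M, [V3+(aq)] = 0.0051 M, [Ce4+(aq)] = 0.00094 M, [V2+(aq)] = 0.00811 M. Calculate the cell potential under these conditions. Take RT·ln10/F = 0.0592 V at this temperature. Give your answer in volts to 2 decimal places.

Since E°(Ce⁴⁺/Ce³⁺) > E°(V³⁺/V²⁺), Ce⁴⁺/Ce³⁺ serves as the cathode.
E°cell = +1.609 − (−0.252) = +1.861 V, with n = 1 electron transferred.
The balanced reaction is Ce4+(aq) + V2+(aq) → Ce3+(aq) + V3+(aq), so Q = ([Ce3+(aq)]·[V3+(aq)]) / ([Ce4+(aq)]·[V2+(aq)]) = 388 and log Q = 2.589.
By the Nernst equation, E = +1.861 − (0.0592/1)·(2.589) = +1.71 V.

+1.71 V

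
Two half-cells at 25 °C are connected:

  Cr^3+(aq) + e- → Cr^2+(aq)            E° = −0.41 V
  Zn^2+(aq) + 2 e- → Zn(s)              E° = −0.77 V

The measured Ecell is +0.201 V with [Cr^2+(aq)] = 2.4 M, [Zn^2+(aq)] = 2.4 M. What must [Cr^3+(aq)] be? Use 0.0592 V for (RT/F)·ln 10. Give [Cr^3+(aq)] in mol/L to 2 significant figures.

The Cr³⁺/Cr²⁺ couple has the larger reduction potential, so it is the cathode: E°cell = −0.41 − (−0.77) = +0.36 V and n = 2.
Rearranging E = E° − (0.0592/n)·log Q gives log Q = 2(+0.36 − (+0.201))/0.0592 = 5.372.
Balancing electrons gives 2 Cr^3+(aq) + Zn(s) → 2 Cr^2+(aq) + Zn^2+(aq); thus Q = ([Cr^2+(aq)]^2·[Zn^2+(aq)]) / [Cr^3+(aq)]^2.
Isolating [Cr^3+(aq)] in Q = 10^{5.372} yields log [Cr^3+(aq)] = −2.116, i.e. 0.0077 M.

0.0077 M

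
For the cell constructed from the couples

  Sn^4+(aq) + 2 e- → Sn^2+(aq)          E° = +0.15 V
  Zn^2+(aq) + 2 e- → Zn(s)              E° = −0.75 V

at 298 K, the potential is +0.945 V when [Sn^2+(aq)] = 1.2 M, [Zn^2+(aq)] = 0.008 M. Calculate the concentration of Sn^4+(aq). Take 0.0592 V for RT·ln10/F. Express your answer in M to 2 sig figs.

0.32 M

Sn⁴⁺/Sn²⁺ is the cathode (higher E°); E°cell = +0.15 − (−0.75) = +0.90 V with n = 2.
From the Nernst equation, log Q = n(E° − E)/0.0592 = 2·(+0.90 − (+0.945))/0.0592 = −1.520.
The balanced reaction is Sn^4+(aq) + Zn(s) → Sn^2+(aq) + Zn^2+(aq), so Q = ([Sn^2+(aq)]·[Zn^2+(aq)]) / [Sn^4+(aq)].
Solving for the unknown gives log [Sn^4+(aq)] = −0.498, so [Sn^4+(aq)] ≈ 0.32 M.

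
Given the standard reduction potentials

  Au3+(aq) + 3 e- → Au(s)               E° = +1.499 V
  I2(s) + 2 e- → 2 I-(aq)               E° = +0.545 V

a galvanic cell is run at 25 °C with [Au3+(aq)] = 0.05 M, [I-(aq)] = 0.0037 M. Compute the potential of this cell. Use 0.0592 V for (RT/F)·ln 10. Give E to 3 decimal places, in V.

Since E°(Au³⁺/Au) > E°(I₂/I⁻), Au³⁺/Au serves as the cathode.
E°cell = +1.499 − (+0.545) = +0.954 V, with n = 6 electrons transferred.
The balanced reaction is 2 Au3+(aq) + 6 I-(aq) → 2 Au(s) + 3 I2(s), so Q = 1 / ([Au3+(aq)]^2·[I-(aq)]^6) = 1.56×10^17 and log Q = 17.193.
E = E° − (0.0592/n)·log Q = +0.954 − (0.0592/6)(17.193) = +0.784 V.

+0.784 V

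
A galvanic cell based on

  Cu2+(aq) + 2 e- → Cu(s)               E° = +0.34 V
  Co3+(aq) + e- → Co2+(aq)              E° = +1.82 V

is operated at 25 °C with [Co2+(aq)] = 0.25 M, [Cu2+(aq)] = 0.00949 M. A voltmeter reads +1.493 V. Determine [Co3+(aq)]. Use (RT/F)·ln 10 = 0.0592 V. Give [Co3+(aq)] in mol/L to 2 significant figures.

0.040 M

With Co³⁺/Co²⁺ at the cathode and Cu²⁺/Cu at the anode, E°cell = +1.82 − (+0.34) = +1.48 V (n = 2).
Rearranging E = E° − (0.0592/n)·log Q gives log Q = 2(+1.48 − (+1.493))/0.0592 = −0.439.
For 2 Co3+(aq) + Cu(s) → 2 Co2+(aq) + Cu2+(aq), the reaction quotient is Q = ([Co2+(aq)]^2·[Cu2+(aq)]) / [Co3+(aq)]^2.
Substituting the known concentrations and solving, log [Co3+(aq)] = −1.394 and [Co3+(aq)] = 0.040 M.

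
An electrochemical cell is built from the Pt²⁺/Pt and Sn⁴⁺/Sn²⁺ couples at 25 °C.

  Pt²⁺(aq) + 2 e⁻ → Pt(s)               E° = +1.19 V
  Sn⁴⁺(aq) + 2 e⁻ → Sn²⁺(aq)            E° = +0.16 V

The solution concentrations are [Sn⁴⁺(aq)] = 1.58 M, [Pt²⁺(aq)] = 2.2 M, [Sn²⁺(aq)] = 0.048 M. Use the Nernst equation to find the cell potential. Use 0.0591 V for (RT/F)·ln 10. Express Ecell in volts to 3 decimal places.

+0.995 V

Pt²⁺/Pt is reduced (cathode, E° = +1.19 V) and Sn⁴⁺/Sn²⁺ is oxidized (anode).
E°cell = +1.19 − (+0.16) = +1.03 V, with n = 2 electrons transferred.
The balanced reaction is Pt²⁺(aq) + Sn²⁺(aq) → Pt(s) + Sn⁴⁺(aq), so Q = [Sn⁴⁺(aq)] / ([Pt²⁺(aq)]·[Sn²⁺(aq)]) = 15 and log Q = 1.175.
Applying E = E° − (RT ln10/nF)·log Q gives +1.03 − (0.0591/2)(1.175) = +0.995 V.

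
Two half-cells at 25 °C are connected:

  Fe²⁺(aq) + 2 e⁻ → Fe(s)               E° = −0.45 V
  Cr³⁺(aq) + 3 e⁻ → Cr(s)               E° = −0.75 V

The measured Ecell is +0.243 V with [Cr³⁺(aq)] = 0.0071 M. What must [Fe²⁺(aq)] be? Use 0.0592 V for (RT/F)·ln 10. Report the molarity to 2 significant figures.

0.00044 M

With Fe²⁺/Fe at the cathode and Cr³⁺/Cr at the anode, E°cell = −0.45 − (−0.75) = +0.30 V (n = 6).
From the Nernst equation, log Q = n(E° − E)/0.0592 = 6·(+0.30 − (+0.243))/0.0592 = 5.777.
The balanced reaction is 3 Fe²⁺(aq) + 2 Cr(s) → 3 Fe(s) + 2 Cr³⁺(aq), so Q = [Cr³⁺(aq)]^2 / [Fe²⁺(aq)]^3.
Substituting the known concentrations and solving, log [Fe²⁺(aq)] = −3.358 and [Fe²⁺(aq)] = 0.00044 M.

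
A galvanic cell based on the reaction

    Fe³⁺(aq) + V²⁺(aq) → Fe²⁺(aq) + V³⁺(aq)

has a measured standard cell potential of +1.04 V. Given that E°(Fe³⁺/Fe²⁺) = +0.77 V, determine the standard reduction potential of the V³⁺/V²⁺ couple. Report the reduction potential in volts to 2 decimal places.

In the reaction as written the Fe³⁺/Fe²⁺ couple is reduced (cathode) and V³⁺/V²⁺ is oxidized (anode), so E°cell = E°(Fe³⁺/Fe²⁺) − E°(V³⁺/V²⁺).
E°(V³⁺/V²⁺) = E°(cathode) − E°cell = +0.77 − (+1.04) = −0.27 V.

−0.27 V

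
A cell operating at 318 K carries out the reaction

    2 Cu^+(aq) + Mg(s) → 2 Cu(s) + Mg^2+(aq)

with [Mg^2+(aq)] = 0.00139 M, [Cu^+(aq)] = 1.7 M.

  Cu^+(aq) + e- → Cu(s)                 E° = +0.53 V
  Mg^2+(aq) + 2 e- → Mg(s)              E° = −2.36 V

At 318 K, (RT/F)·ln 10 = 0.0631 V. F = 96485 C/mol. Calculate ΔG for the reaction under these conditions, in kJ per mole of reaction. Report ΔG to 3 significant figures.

−578 kJ/mol

With Cu⁺/Cu reduced at the cathode, E°cell = +0.53 − (−2.36) = +2.89 V and n = 2.
Here Q = [Mg^2+(aq)] / [Cu^+(aq)]^2 = 0.000481 (log Q = −3.318), giving E = +2.89 − (0.0631/2)·(−3.318) = +2.9947 V.
ΔG = −nFE = −(2)(96485)(+2.9947) J/mol = −578 kJ/mol.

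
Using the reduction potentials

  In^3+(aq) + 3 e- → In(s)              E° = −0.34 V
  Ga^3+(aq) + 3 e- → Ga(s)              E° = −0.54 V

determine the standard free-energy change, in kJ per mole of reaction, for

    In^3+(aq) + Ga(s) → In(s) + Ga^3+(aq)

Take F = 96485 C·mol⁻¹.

−57.9 kJ/mol

In the reaction as written In^3+(aq) is reduced, so the In³⁺/In couple is the cathode and Ga³⁺/Ga is the anode.
E°cell = −0.34 − (−0.54) = +0.20 V; balancing electrons gives n = 3.
ΔG° = −nFE°cell = −(3)(96485)(+0.20) J/mol = −57.9 kJ/mol.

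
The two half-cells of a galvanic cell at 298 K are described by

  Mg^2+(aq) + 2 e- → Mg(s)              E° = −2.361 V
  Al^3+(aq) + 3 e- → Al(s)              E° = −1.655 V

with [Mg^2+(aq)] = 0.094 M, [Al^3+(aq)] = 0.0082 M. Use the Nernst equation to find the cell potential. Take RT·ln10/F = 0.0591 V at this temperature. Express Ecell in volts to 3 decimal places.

+0.695 V

The Al³⁺/Al couple has the more positive E°, so it is the cathode; Mg²⁺/Mg is the anode.
E°cell = E°cat − E°an = −1.655 − (−2.361) = +0.706 V; n = 6.
Balancing gives 2 Al^3+(aq) + 3 Mg(s) → 2 Al(s) + 3 Mg^2+(aq); hence Q = [Mg^2+(aq)]^3 / [Al^3+(aq)]^2 = 12.4 (log Q = 1.092).
By the Nernst equation, E = +0.706 − (0.0591/6)·(1.092) = +0.695 V.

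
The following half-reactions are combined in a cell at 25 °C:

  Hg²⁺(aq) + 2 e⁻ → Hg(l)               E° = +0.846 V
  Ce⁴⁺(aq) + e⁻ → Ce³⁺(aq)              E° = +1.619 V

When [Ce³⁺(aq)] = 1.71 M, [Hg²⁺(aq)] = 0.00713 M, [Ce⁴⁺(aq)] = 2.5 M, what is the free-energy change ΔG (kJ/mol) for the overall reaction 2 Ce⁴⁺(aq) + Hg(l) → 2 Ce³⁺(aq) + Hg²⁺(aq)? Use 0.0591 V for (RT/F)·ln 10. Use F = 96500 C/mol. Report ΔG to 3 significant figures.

−163 kJ/mol

E°cell = +1.619 − (+0.846) = +0.773 V; the balanced reaction transfers n = 2 electrons.
The reaction quotient is ([Ce³⁺(aq)]^2·[Hg²⁺(aq)]) / [Ce⁴⁺(aq)]^2 = 0.00334; by Nernst, E = +0.773 − (0.0591/2)(−2.477) = +0.8462 V.
Then ΔG = −nFE = −2 × 96500 × +0.8462 J/mol = −163 kJ/mol.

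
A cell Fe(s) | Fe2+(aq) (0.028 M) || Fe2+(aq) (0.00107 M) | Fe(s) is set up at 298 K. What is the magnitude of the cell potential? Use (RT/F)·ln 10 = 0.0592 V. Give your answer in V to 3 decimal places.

0.042 V

For a concentration cell E°cell = 0, since both electrodes use the same couple.
The compartment with the higher Fe2+(aq) concentration (0.028 M) acts as the cathode; ions are reduced there and produced at the dilute (0.00107 M) anode.
With n = 2, Ecell = −(0.0592/2)·log([dilute]/[conc]) = −(0.0592/2)·log(0.00107/0.028) = +0.042 V.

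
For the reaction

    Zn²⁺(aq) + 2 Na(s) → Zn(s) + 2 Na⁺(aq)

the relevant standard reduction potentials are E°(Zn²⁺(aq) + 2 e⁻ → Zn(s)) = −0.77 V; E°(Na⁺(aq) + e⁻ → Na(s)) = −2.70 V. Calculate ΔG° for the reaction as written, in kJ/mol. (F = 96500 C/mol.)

In the reaction as written Zn²⁺(aq) is reduced, so the Zn²⁺/Zn couple is the cathode and Na⁺/Na is the anode.
E°cell = −0.77 − (−2.70) = +1.93 V; balancing electrons gives n = 2.
ΔG° = −nFE°cell = −(2)(96500)(+1.93) J/mol = −372 kJ/mol.

−372 kJ/mol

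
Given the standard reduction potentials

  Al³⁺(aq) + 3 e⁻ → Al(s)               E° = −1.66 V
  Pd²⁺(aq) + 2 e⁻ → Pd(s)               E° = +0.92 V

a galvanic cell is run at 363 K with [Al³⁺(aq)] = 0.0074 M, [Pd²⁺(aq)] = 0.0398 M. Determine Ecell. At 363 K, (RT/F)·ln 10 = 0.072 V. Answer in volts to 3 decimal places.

+2.581 V

The Pd²⁺/Pd couple has the more positive E°, so it is the cathode; Al³⁺/Al is the anode.
E°cell = +0.92 − (−1.66) = +2.58 V, with n = 6 electrons transferred.
Balancing gives 3 Pd²⁺(aq) + 2 Al(s) → 3 Pd(s) + 2 Al³⁺(aq); hence Q = [Al³⁺(aq)]^2 / [Pd²⁺(aq)]^3 = 0.869 (log Q = −0.061).
E = E° − (0.072/n)·log Q = +2.58 − (0.072/6)(−0.061) = +2.581 V.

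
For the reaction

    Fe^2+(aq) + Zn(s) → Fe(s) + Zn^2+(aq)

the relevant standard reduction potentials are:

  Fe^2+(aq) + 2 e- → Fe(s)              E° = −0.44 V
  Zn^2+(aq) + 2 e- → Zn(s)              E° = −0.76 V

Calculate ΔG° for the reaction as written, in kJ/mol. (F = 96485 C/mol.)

−61.8 kJ/mol

In the reaction as written Fe^2+(aq) is reduced, so the Fe²⁺/Fe couple is the cathode and Zn²⁺/Zn is the anode.
E°cell = −0.44 − (−0.76) = +0.32 V; balancing electrons gives n = 2.
ΔG° = −nFE°cell = −(2)(96485)(+0.32) J/mol = −61.8 kJ/mol.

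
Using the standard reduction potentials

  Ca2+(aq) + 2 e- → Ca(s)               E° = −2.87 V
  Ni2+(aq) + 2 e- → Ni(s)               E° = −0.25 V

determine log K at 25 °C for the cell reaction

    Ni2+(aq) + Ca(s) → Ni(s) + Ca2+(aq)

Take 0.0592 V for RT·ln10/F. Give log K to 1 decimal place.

log K = 88.5

The Ni²⁺/Ni couple is reduced (cathode); E°cell = −0.25 − (−2.87) = +2.62 V with n = 2.
At equilibrium E = 0, so log K = nE°cell / 0.0592 = (2)(+2.62) / 0.0592 = 88.5.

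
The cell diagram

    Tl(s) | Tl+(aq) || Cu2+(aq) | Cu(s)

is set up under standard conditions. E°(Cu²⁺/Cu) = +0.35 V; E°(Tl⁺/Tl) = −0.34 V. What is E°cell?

+0.69 V

By convention the left-hand electrode in cell notation is the anode (oxidation) and the right-hand electrode is the cathode (reduction).
E°cell = E°(right) − E°(left) = +0.35 − (−0.34) = +0.69 V.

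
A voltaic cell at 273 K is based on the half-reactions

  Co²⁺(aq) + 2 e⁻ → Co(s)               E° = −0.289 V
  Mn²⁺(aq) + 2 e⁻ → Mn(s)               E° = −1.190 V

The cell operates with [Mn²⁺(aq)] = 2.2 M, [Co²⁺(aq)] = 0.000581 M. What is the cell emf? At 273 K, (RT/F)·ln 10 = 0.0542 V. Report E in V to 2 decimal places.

+0.80 V

The Co²⁺/Co couple has the more positive E°, so it is the cathode; Mn²⁺/Mn is the anode.
The standard potential is −0.289 − (−1.190) = +0.901 V and the balanced reaction transfers n = 2 electrons.
Balancing gives Co²⁺(aq) + Mn(s) → Co(s) + Mn²⁺(aq); hence Q = [Mn²⁺(aq)] / [Co²⁺(aq)] = 3.79×10^3 (log Q = 3.578).
E = E° − (0.0542/n)·log Q = +0.901 − (0.0542/2)(3.578) = +0.80 V.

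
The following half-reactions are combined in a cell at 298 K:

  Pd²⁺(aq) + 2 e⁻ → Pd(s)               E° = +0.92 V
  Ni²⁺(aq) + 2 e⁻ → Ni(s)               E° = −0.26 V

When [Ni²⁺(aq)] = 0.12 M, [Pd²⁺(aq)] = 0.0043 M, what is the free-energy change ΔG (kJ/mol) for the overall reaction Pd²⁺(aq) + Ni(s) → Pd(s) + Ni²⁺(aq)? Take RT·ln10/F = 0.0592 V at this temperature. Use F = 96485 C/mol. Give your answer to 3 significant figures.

−219 kJ/mol

E°cell = +0.92 − (−0.26) = +1.18 V; the balanced reaction transfers n = 2 electrons.
Here Q = [Ni²⁺(aq)] / [Pd²⁺(aq)] = 27.9 (log Q = 1.446), giving E = +1.18 − (0.0592/2)·(1.446) = +1.1372 V.
Then ΔG = −nFE = −2 × 96485 × +1.1372 J/mol = −219 kJ/mol.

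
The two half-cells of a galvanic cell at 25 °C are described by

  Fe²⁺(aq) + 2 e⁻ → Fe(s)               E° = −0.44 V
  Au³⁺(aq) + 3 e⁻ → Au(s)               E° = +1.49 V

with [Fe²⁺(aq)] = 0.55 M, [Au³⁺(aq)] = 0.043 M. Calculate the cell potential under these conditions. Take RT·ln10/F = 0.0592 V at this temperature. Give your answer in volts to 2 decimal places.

The Au³⁺/Au couple has the more positive E°, so it is the cathode; Fe²⁺/Fe is the anode.
E°cell = +1.49 − (−0.44) = +1.93 V, with n = 6 electrons transferred.
For the overall reaction 2 Au³⁺(aq) + 3 Fe(s) → 2 Au(s) + 3 Fe²⁺(aq), Q = [Fe²⁺(aq)]^3 / [Au³⁺(aq)]^2 = 90, giving log Q = 1.954.
By the Nernst equation, E = +1.93 − (0.0592/6)·(1.954) = +1.91 V.

+1.91 V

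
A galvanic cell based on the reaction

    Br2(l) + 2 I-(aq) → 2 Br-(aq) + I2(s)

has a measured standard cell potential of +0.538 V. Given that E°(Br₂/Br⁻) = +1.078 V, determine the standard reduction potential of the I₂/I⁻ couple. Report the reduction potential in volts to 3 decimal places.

In the reaction as written the Br₂/Br⁻ couple is reduced (cathode) and I₂/I⁻ is oxidized (anode), so E°cell = E°(Br₂/Br⁻) − E°(I₂/I⁻).
E°(I₂/I⁻) = E°(cathode) − E°cell = +1.078 − (+0.538) = +0.540 V.

+0.540 V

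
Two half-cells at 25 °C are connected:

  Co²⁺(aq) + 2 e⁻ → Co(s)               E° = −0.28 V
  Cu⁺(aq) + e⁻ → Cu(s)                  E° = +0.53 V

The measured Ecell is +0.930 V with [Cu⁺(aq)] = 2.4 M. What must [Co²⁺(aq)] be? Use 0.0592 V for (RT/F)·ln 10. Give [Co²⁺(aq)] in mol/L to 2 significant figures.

Cu⁺/Cu is the cathode (higher E°); E°cell = +0.53 − (−0.28) = +0.81 V with n = 2.
Since E = E° − (0.0592/n)·log Q, log Q = n(E° − E)/0.0592 = −4.054.
For 2 Cu⁺(aq) + Co(s) → 2 Cu(s) + Co²⁺(aq), the reaction quotient is Q = [Co²⁺(aq)] / [Cu⁺(aq)]^2.
Substituting the known concentrations and solving, log [Co²⁺(aq)] = −3.294 and [Co²⁺(aq)] = 0.00051 M.

0.00051 M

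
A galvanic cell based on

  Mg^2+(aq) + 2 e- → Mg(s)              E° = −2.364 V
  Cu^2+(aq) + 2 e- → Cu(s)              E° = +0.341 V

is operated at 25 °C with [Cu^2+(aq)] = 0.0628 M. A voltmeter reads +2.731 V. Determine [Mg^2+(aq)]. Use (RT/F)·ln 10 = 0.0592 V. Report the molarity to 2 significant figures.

Cu²⁺/Cu is the cathode (higher E°); E°cell = +0.341 − (−2.364) = +2.705 V with n = 2.
Rearranging E = E° − (0.0592/n)·log Q gives log Q = 2(+2.705 − (+2.731))/0.0592 = −0.878.
For Cu^2+(aq) + Mg(s) → Cu(s) + Mg^2+(aq), the reaction quotient is Q = [Mg^2+(aq)] / [Cu^2+(aq)].
Substituting the known concentrations and solving, log [Mg^2+(aq)] = −2.080 and [Mg^2+(aq)] = 0.0083 M.

0.0083 M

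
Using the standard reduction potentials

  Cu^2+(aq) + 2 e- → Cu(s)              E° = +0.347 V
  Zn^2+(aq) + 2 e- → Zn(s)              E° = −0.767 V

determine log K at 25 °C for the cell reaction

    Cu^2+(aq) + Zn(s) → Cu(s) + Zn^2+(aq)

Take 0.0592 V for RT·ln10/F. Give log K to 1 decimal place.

log K = 37.6

The Cu²⁺/Cu couple is reduced (cathode); E°cell = +0.347 − (−0.767) = +1.114 V with n = 2.
At equilibrium E = 0, so log K = nE°cell / 0.0592 = (2)(+1.114) / 0.0592 = 37.6.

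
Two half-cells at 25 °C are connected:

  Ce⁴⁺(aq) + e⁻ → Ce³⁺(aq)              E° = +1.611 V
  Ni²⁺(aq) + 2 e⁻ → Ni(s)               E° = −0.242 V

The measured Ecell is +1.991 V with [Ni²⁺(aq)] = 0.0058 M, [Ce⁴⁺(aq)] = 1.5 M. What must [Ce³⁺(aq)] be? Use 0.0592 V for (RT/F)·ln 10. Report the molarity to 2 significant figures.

Ce⁴⁺/Ce³⁺ is the cathode (higher E°); E°cell = +1.611 − (−0.242) = +1.853 V with n = 2.
Since E = E° − (0.0592/n)·log Q, log Q = n(E° − E)/0.0592 = −4.662.
For 2 Ce⁴⁺(aq) + Ni(s) → 2 Ce³⁺(aq) + Ni²⁺(aq), the reaction quotient is Q = ([Ce³⁺(aq)]^2·[Ni²⁺(aq)]) / [Ce⁴⁺(aq)]^2.
Isolating [Ce³⁺(aq)] in Q = 10^{−4.662} yields log [Ce³⁺(aq)] = −1.037, i.e. 0.092 M.

0.092 M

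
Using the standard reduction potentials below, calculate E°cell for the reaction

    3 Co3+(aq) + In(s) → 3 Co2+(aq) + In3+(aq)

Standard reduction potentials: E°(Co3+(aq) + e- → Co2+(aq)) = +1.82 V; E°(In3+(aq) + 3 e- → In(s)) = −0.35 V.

In the reaction as written, Co3+(aq) is reduced (cathode) and In3+(aq) is produced by oxidation at the anode.
E°cell = E°(cathode) − E°(anode) = +1.82 − (−0.35) = +2.17 V.

+2.17 V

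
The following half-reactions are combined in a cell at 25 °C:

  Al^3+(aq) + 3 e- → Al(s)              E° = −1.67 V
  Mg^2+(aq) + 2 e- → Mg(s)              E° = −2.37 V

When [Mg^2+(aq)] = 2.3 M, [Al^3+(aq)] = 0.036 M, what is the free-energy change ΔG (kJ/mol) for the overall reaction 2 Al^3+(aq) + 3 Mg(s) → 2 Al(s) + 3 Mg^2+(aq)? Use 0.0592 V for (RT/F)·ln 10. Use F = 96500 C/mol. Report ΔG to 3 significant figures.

The standard cell potential is −1.67 − (−2.37) = +0.70 V, with n = 6 electrons in the balanced equation.
The reaction quotient is [Mg^2+(aq)]^3 / [Al^3+(aq)]^2 = 9.39×10^3; by Nernst, E = +0.70 − (0.0592/6)(3.973) = +0.6608 V.
Then ΔG = −nFE = −6 × 96500 × +0.6608 J/mol = −383 kJ/mol.

−383 kJ/mol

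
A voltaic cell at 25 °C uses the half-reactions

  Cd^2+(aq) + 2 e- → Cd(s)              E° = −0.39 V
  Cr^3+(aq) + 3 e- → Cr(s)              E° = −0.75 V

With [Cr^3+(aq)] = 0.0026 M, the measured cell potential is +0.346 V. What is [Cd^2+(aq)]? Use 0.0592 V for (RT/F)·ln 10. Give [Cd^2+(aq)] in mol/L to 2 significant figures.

0.0064 M

With Cd²⁺/Cd at the cathode and Cr³⁺/Cr at the anode, E°cell = −0.39 − (−0.75) = +0.36 V (n = 6).
Since E = E° − (0.0592/n)·log Q, log Q = n(E° − E)/0.0592 = 1.419.
For 3 Cd^2+(aq) + 2 Cr(s) → 3 Cd(s) + 2 Cr^3+(aq), the reaction quotient is Q = [Cr^3+(aq)]^2 / [Cd^2+(aq)]^3.
Solving for the unknown gives log [Cd^2+(aq)] = −2.196, so [Cd^2+(aq)] ≈ 0.0064 M.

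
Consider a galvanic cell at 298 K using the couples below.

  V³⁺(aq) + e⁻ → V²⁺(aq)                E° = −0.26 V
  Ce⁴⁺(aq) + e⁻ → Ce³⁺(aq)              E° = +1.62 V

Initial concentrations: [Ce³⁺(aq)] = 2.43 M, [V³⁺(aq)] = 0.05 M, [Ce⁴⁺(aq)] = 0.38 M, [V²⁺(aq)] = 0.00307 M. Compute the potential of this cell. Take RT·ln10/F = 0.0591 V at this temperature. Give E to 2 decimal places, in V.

+1.76 V

The Ce⁴⁺/Ce³⁺ couple has the more positive E°, so it is the cathode; V³⁺/V²⁺ is the anode.
E°cell = +1.62 − (−0.26) = +1.88 V, with n = 1 electron transferred.
For the overall reaction Ce⁴⁺(aq) + V²⁺(aq) → Ce³⁺(aq) + V³⁺(aq), Q = ([Ce³⁺(aq)]·[V³⁺(aq)]) / ([Ce⁴⁺(aq)]·[V²⁺(aq)]) = 104, giving log Q = 2.018.
By the Nernst equation, E = +1.88 − (0.0591/1)·(2.018) = +1.76 V.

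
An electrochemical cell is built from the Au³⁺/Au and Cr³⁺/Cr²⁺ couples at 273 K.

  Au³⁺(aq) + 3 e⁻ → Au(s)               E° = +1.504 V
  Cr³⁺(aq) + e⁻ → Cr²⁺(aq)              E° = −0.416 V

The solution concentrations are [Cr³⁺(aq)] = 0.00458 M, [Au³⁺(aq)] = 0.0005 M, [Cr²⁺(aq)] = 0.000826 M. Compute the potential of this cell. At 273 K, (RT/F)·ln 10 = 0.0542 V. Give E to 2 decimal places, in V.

+1.82 V

Since E°(Au³⁺/Au) > E°(Cr³⁺/Cr²⁺), Au³⁺/Au serves as the cathode.
The standard potential is +1.504 − (−0.416) = +1.920 V and the balanced reaction transfers n = 3 electrons.
Balancing gives Au³⁺(aq) + 3 Cr²⁺(aq) → Au(s) + 3 Cr³⁺(aq); hence Q = [Cr³⁺(aq)]^3 / ([Au³⁺(aq)]·[Cr²⁺(aq)]^3) = 3.41×10^5 (log Q = 5.533).
Applying E = E° − (RT ln10/nF)·log Q gives +1.920 − (0.0542/3)(5.533) = +1.82 V.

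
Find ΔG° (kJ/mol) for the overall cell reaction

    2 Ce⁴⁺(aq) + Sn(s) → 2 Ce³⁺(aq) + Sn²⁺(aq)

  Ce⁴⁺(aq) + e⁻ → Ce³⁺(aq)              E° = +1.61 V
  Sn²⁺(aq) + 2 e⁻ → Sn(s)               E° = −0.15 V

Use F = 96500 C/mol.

In the reaction as written Ce⁴⁺(aq) is reduced, so the Ce⁴⁺/Ce³⁺ couple is the cathode and Sn²⁺/Sn is the anode.
E°cell = +1.61 − (−0.15) = +1.76 V; balancing electrons gives n = 2.
ΔG° = −nFE°cell = −(2)(96500)(+1.76) J/mol = −340 kJ/mol.

−340 kJ/mol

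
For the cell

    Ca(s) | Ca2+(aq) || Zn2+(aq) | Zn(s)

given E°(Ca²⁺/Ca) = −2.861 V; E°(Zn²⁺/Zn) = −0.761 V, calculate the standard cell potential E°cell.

By convention the left-hand electrode in cell notation is the anode (oxidation) and the right-hand electrode is the cathode (reduction).
E°cell = E°(right) − E°(left) = −0.761 − (−2.861) = +2.100 V.

+2.100 V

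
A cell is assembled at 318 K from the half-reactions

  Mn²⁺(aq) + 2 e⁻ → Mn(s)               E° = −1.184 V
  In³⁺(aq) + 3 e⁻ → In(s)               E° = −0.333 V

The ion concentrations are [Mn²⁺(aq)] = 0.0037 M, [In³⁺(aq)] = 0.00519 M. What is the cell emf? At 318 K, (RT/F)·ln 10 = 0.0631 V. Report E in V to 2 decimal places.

+0.88 V

The In³⁺/In couple has the more positive E°, so it is the cathode; Mn²⁺/Mn is the anode.
E°cell = E°cat − E°an = −0.333 − (−1.184) = +0.851 V; n = 6.
The balanced reaction is 2 In³⁺(aq) + 3 Mn(s) → 2 In(s) + 3 Mn²⁺(aq), so Q = [Mn²⁺(aq)]^3 / [In³⁺(aq)]^2 = 0.00188 and log Q = −2.726.
Applying E = E° − (RT ln10/nF)·log Q gives +0.851 − (0.0631/6)(−2.726) = +0.88 V.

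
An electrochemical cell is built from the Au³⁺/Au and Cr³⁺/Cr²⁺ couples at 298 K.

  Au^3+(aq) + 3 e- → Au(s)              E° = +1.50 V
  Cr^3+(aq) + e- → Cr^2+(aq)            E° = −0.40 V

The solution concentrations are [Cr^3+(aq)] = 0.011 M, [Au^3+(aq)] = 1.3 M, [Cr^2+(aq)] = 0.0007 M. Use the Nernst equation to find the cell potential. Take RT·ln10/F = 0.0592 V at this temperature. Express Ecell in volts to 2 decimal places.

+1.83 V

The Au³⁺/Au couple has the more positive E°, so it is the cathode; Cr³⁺/Cr²⁺ is the anode.
The standard potential is +1.50 − (−0.40) = +1.90 V and the balanced reaction transfers n = 3 electrons.
For the overall reaction Au^3+(aq) + 3 Cr^2+(aq) → Au(s) + 3 Cr^3+(aq), Q = [Cr^3+(aq)]^3 / ([Au^3+(aq)]·[Cr^2+(aq)]^3) = 2.98×10^3, giving log Q = 3.475.
By the Nernst equation, E = +1.90 − (0.0592/3)·(3.475) = +1.83 V.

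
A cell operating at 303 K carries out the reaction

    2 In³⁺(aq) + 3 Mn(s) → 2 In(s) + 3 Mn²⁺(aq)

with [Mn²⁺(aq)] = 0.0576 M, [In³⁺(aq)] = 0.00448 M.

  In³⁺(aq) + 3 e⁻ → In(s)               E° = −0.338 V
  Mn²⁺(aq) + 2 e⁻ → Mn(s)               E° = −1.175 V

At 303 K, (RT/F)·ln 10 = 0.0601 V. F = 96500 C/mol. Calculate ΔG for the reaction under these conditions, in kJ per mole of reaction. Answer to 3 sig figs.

−479 kJ/mol

With In³⁺/In reduced at the cathode, E°cell = −0.338 − (−1.175) = +0.837 V and n = 6.
Q = [Mn²⁺(aq)]^3 / [In³⁺(aq)]^2 = 9.52, so log Q = 0.979 and E = +0.837 − (0.0601/6)(0.979) = +0.8272 V.
Then ΔG = −nFE = −6 × 96500 × +0.8272 J/mol = −479 kJ/mol.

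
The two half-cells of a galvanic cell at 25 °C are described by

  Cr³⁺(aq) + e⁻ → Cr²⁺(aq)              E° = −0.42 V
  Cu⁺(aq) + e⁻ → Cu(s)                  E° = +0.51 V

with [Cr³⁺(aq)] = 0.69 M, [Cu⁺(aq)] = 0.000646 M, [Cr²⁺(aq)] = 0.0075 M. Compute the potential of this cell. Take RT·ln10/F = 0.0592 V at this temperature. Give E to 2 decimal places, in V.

Since E°(Cu⁺/Cu) > E°(Cr³⁺/Cr²⁺), Cu⁺/Cu serves as the cathode.
E°cell = E°cat − E°an = +0.51 − (−0.42) = +0.93 V; n = 1.
The balanced reaction is Cu⁺(aq) + Cr²⁺(aq) → Cu(s) + Cr³⁺(aq), so Q = [Cr³⁺(aq)] / ([Cu⁺(aq)]·[Cr²⁺(aq)]) = 1.42×10^5 and log Q = 5.154.
E = E° − (0.0592/n)·log Q = +0.93 − (0.0592/1)(5.154) = +0.62 V.

+0.62 V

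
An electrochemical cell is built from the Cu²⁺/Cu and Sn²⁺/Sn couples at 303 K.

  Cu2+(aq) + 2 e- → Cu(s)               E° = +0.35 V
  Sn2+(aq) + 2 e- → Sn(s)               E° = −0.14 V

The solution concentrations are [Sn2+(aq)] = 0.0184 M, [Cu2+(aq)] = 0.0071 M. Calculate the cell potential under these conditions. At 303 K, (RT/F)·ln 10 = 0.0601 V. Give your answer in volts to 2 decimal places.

+0.48 V

The Cu²⁺/Cu couple has the more positive E°, so it is the cathode; Sn²⁺/Sn is the anode.
The standard potential is +0.35 − (−0.14) = +0.49 V and the balanced reaction transfers n = 2 electrons.
The balanced reaction is Cu2+(aq) + Sn(s) → Cu(s) + Sn2+(aq), so Q = [Sn2+(aq)] / [Cu2+(aq)] = 2.59 and log Q = 0.414.
Applying E = E° − (RT ln10/nF)·log Q gives +0.49 − (0.0601/2)(0.414) = +0.48 V.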